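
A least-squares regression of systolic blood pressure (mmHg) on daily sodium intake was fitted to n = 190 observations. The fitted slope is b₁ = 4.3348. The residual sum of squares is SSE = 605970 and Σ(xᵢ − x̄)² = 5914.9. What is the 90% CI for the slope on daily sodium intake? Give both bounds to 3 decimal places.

MSE = SSE/(n − 2) = 605970/188 = 3223.24.
SE(b₁) = √(MSE/Sₓₓ) = √(3223.24/5914.9) = 0.738198.
df = n − 2 = 188.
t* = t_{0.05, 188} = 1.652999.
Margin = t* × SE = 1.652999 × 0.738198 = 1.22024.
CI: 4.3348 ± 1.22024 → (3.115, 5.555).
With 90% confidence, each one-unit increase in daily sodium intake is associated with a change of between 3.115 and 5.555 mmHg in systolic blood pressure.

(3.115, 5.555)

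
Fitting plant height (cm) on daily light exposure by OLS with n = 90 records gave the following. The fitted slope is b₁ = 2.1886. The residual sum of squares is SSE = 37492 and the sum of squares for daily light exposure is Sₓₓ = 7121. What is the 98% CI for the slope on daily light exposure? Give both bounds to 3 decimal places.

(1.609, 2.768)

MSE = SSE/(n − 2) = 37492/88 = 426.045.
SE(b₁) = √(MSE/Sₓₓ) = √(426.045/7121) = 0.244601.
df = n − 2 = 88.
t* = t_{0.01, 88} = 2.369472.
Margin = t* × SE = 2.369472 × 0.244601 = 0.57957.
CI: 2.1886 ± 0.57957 → (1.609, 2.768).
With 98% confidence, each one-unit increase in daily light exposure is associated with a change of between 1.609 and 2.768 cm in plant height.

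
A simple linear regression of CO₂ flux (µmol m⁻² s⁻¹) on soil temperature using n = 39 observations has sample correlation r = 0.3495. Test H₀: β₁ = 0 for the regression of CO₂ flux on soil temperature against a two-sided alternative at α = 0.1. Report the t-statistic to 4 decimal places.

t = 2.2690

t = r·√(n − 2)/√(1 − r²) = 0.3495·√37/√0.87785 = 2.2690.
df = n − 2 = 37.
Two-sided p ≈ 0.0292, which is < 0.1, so reject H₀.
There is evidence of a linear association between soil temperature and CO₂ flux.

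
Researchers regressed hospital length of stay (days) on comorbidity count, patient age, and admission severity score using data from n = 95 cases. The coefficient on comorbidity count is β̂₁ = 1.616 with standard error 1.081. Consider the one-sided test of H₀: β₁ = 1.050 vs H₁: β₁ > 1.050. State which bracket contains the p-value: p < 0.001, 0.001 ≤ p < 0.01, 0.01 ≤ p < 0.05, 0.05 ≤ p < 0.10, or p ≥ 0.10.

p ≥ 0.10

t = (1.616 − 1.050) / 1.081 = 0.524.
df = n − k − 1 = 95 − 3 − 1 = 91.
One-sided p = P(T_{91} > t) ≈ 0.3009.
So p ≥ 0.10.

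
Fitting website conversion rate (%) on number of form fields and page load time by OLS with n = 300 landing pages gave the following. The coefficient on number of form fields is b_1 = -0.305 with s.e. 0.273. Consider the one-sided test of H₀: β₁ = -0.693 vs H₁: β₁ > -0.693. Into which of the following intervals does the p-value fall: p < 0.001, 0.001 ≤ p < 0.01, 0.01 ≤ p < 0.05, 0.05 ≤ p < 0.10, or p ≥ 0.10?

0.05 ≤ p < 0.10

t = (-0.305 − (-0.693)) / 0.273 = 1.421.
df = n − k − 1 = 300 − 2 − 1 = 297.
One-sided p = P(T_{297} > t) ≈ 0.0781.
So 0.05 ≤ p < 0.10.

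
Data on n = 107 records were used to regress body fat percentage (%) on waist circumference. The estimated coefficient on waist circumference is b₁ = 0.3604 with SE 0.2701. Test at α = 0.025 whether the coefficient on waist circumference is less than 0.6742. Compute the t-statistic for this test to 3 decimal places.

t = -1.162

H₀: β₁ = 0.6742 vs H₁: β₁ < 0.6742.
t = (b₁ − β₁⁰)/SE = (0.3604 − 0.6742) / 0.2701 = -1.162.
df = n − 2 = 107 − 2 = 105.
One-sided p ≈ 0.1240, which is ≥ 0.025, so fail to reject H₀.
The data do not give significant evidence that the true slope on waist circumference is below 0.6742 % per unit.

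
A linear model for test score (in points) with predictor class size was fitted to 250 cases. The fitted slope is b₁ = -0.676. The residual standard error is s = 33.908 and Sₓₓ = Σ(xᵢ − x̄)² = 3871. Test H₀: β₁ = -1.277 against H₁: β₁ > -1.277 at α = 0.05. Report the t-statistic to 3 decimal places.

SE(b₁) = s/√Sₓₓ = 33.908/√3871 = 0.544993.
t = (-0.676 − (-1.277)) / 0.544993 = 1.103.
df = n − 2 = 248.
One-sided p ≈ 0.1356, which is ≥ 0.05, so fail to reject H₀.
The data do not give significant evidence that the true slope on class size exceeds -1.277 points per unit.

t = 1.103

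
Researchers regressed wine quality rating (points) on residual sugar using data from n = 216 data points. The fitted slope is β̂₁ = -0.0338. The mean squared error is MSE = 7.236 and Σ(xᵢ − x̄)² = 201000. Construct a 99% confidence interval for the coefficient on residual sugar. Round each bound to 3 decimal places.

SE(β̂₁) = √(MSE/Sₓₓ) = √(7.236/201000) = 0.006.
df = n − 2 = 214.
t* = t_{0.005, 214} = 2.598998.
Margin = t* × SE = 2.598998 × 0.006 = 0.01559.
CI: -0.0338 ± 0.01559 → (-0.049, -0.018).
With 99% confidence, each one-unit increase in residual sugar is associated with a change of between -0.049 and -0.018 points in wine quality rating.

(-0.049, -0.018)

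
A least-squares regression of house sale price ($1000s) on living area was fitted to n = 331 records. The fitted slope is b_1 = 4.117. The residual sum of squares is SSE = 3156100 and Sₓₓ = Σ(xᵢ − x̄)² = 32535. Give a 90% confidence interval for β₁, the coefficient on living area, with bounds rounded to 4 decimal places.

(3.2213, 5.0127)

MSE = SSE/(n − 2) = 3156100/329 = 9593.01.
SE(b_1) = √(MSE/Sₓₓ) = √(9593.01/32535) = 0.543003.
df = n − 2 = 329.
t* = t_{0.05, 329} = 1.649498.
Margin = t* × SE = 1.649498 × 0.543003 = 0.895682.
CI: 4.117 ± 0.895682 → (3.2213, 5.0127).
With 90% confidence, each one-unit increase in living area is associated with a change of between 3.2213 and 5.0127 $1000s in house sale price.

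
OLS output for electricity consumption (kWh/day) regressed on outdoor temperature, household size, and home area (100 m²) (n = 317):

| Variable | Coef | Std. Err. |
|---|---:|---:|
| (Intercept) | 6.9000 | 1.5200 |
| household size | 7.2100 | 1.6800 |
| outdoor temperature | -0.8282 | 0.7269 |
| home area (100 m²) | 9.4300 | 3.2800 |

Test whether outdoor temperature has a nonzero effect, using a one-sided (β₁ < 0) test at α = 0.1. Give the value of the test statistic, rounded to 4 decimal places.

Read off: b = -0.8282, SE = 0.7269 for outdoor temperature.
H₀: β₁ = 0 vs H₁: β₁ < 0.
t = -0.8282 / 0.7269 = -1.1394.
df = n − k − 1 = 317 − 3 − 1 = 313.
One-sided p ≈ 0.1277, which is ≥ 0.1, so fail to reject H₀.
The data do not give significant evidence that the true slope on outdoor temperature is negative, holding the other predictors fixed.

t = -1.1394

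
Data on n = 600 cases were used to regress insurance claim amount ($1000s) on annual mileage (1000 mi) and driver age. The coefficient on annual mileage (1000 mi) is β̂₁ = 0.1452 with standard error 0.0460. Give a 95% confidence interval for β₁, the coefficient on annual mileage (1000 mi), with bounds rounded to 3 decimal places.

(0.055, 0.236)

df = n − k − 1 = 600 − 2 − 1 = 597.
t* = t_{0.025, 597} = 1.963946.
Margin = t* × SE = 1.963946 × 0.0460 = 0.09034.
CI: 0.1452 ± 0.09034 → (0.055, 0.236).
With 95% confidence, each one-unit increase in annual mileage (1000 mi) is associated with a change of between 0.055 and 0.236 $1000s in insurance claim amount, holding the other predictors fixed.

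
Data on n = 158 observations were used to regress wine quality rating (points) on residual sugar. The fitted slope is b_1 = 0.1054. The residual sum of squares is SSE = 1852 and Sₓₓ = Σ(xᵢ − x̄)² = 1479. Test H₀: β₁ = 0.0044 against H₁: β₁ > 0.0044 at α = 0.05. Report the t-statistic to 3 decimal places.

t = 1.127

MSE = SSE/(n − 2) = 1852/156 = 11.8718.
SE(b_1) = √(MSE/Sₓₓ) = √(11.8718/1479) = 0.089593.
t = (0.1054 − 0.0044) / 0.089593 = 1.127.
df = n − 2 = 156.
One-sided p ≈ 0.1307, which is ≥ 0.05, so fail to reject H₀.
The data do not give significant evidence that the true slope on residual sugar exceeds 0.0044 points per unit.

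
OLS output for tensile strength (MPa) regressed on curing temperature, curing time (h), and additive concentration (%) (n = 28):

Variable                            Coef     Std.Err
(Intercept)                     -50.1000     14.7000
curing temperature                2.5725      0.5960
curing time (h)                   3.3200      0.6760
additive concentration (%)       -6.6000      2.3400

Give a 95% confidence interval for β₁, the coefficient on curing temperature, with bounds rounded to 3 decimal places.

Read off: b = 2.5725, SE = 0.5960 for curing temperature.
df = n − k − 1 = 28 − 3 − 1 = 24.
t* = t_{0.025, 24} = 2.063899.
Margin = t* × SE = 2.063899 × 0.5960 = 1.23008.
CI: 2.5725 ± 1.23008 → (1.342, 3.803).

(1.342, 3.803)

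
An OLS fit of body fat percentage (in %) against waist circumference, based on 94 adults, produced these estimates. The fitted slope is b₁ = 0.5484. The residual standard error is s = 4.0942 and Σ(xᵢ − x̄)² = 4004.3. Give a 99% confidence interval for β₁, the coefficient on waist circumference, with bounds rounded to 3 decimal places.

SE(b₁) = s/√Sₓₓ = 4.0942/√4004.3 = 0.0647002.
df = n − 2 = 92.
t* = t_{0.005, 92} = 2.63033.
Margin = t* × SE = 2.63033 × 0.0647002 = 0.17018.
CI: 0.5484 ± 0.17018 → (0.378, 0.719).
With 99% confidence, each one-unit increase in waist circumference is associated with a change of between 0.378 and 0.719 % in body fat percentage.

(0.378, 0.719)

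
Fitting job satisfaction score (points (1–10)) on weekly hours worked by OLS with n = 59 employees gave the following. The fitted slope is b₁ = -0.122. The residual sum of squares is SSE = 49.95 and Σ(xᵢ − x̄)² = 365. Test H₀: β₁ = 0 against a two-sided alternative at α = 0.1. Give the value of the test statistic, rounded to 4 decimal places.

MSE = SSE/(n − 2) = 49.95/57 = 0.876316.
SE(b₁) = √(MSE/Sₓₓ) = √(0.876316/365) = 0.0489986.
t = -0.122 / 0.0489986 = -2.4899.
df = n − 2 = 57.
Two-sided p ≈ 0.0157, which is < 0.1, so reject H₀.
There is evidence that weekly hours worked is associated with job satisfaction score.

t = -2.4899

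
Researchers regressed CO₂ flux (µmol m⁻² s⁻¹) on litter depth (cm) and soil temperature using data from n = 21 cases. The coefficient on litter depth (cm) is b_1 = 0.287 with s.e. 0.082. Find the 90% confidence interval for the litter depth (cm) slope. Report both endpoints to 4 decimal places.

(0.1448, 0.4292)

df = n − k − 1 = 21 − 2 − 1 = 18.
t* = t_{0.05, 18} = 1.734064.
Margin = t* × SE = 1.734064 × 0.082 = 0.142193.
CI: 0.287 ± 0.142193 → (0.1448, 0.4292).
With 90% confidence, each one-unit increase in litter depth (cm) is associated with a change of between 0.1448 and 0.4292 µmol m⁻² s⁻¹ in CO₂ flux, holding the other predictors fixed.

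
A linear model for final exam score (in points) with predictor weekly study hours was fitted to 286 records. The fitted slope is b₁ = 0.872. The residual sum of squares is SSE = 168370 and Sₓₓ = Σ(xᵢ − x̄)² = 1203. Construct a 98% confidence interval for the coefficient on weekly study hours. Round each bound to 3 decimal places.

(-0.770, 2.514)

MSE = SSE/(n − 2) = 168370/284 = 592.852.
SE(b₁) = √(MSE/Sₓₓ) = √(592.852/1203) = 0.702005.
df = n − 2 = 284.
t* = t_{0.01, 284} = 2.33955.
Margin = t* × SE = 2.33955 × 0.702005 = 1.64238.
CI: 0.872 ± 1.64238 → (-0.770, 2.514).
With 98% confidence, each one-unit increase in weekly study hours is associated with a change of between -0.770 and 2.514 points in final exam score.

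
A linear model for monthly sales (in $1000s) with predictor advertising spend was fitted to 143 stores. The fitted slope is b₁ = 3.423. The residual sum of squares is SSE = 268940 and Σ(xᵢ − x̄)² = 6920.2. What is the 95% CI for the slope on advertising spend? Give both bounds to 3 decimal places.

(2.385, 4.461)

MSE = SSE/(n − 2) = 268940/141 = 1907.38.
SE(b₁) = √(MSE/Sₓₓ) = √(1907.38/6920.2) = 0.524999.
df = n − 2 = 141.
t* = t_{0.025, 141} = 1.976931.
Margin = t* × SE = 1.976931 × 0.524999 = 1.03789.
CI: 3.423 ± 1.03789 → (2.385, 4.461).
With 95% confidence, each one-unit increase in advertising spend is associated with a change of between 2.385 and 4.461 $1000s in monthly sales.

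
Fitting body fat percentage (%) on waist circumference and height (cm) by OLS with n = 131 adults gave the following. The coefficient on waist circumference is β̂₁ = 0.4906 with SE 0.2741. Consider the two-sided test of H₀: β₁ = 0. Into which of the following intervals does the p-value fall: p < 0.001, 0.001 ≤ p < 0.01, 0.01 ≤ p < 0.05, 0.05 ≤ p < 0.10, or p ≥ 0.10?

0.05 ≤ p < 0.10

t = 0.4906 / 0.2741 = 1.790.
df = n − k − 1 = 131 − 2 − 1 = 128.
Two-sided p = 2·P(T_{128} > |t|) ≈ 0.0758.
So 0.05 ≤ p < 0.10.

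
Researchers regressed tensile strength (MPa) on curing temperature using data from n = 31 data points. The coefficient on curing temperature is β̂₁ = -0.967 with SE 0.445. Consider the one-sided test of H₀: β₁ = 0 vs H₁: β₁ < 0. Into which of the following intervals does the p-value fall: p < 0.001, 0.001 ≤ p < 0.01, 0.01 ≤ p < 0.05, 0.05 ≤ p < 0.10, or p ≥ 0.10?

t = -0.967 / 0.445 = -2.173.
df = n − 2 = 31 − 2 = 29.
One-sided p = P(T_{29} < t) ≈ 0.0190.
So 0.01 ≤ p < 0.05.

0.01 ≤ p < 0.05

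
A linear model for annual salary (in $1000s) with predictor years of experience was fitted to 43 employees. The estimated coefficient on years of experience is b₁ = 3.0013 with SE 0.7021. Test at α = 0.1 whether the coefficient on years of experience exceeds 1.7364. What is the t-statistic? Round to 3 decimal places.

H₀: β₁ = 1.7364 vs H₁: β₁ > 1.7364.
t = (b₁ − β₁⁰)/SE = (3.0013 − 1.7364) / 0.7021 = 1.802.
df = n − 2 = 43 − 2 = 41.
One-sided p ≈ 0.0395, which is < 0.1, so reject H₀.
There is evidence that the true slope on years of experience exceeds 1.7364 $1000s per unit.

t = 1.802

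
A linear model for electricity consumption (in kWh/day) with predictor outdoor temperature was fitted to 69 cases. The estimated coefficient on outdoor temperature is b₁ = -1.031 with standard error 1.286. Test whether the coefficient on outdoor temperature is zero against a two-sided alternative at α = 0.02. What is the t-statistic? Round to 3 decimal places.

H₀: β₁ = 0 vs H₁: β₁ ≠ 0.
t = (b₁ − β₁⁰)/SE = -1.031 / 1.286 = -0.802.
df = n − 2 = 69 − 2 = 67.
Two-sided p ≈ 0.4256, which is ≥ 0.02, so fail to reject H₀.
The data do not give significant evidence of an association between outdoor temperature and electricity consumption.

t = -0.802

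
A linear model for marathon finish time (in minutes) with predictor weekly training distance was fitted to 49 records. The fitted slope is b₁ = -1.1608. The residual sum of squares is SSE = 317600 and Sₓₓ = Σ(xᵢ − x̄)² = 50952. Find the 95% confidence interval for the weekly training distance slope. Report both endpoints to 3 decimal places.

(-1.893, -0.428)

MSE = SSE/(n − 2) = 317600/47 = 6757.45.
SE(b₁) = √(MSE/Sₓₓ) = √(6757.45/50952) = 0.364175.
df = n − 2 = 47.
t* = t_{0.025, 47} = 2.011741.
Margin = t* × SE = 2.011741 × 0.364175 = 0.73263.
CI: -1.1608 ± 0.73263 → (-1.893, -0.428).
With 95% confidence, each one-unit increase in weekly training distance is associated with a change of between -1.893 and -0.428 minutes in marathon finish time.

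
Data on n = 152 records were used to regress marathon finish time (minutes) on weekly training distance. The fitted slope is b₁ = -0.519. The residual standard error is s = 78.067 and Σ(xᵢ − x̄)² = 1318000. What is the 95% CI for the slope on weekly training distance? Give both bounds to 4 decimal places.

(-0.6534, -0.3846)

SE(b₁) = s/√Sₓₓ = 78.067/√1318000 = 0.0680001.
df = n − 2 = 150.
t* = t_{0.025, 150} = 1.975905.
Margin = t* × SE = 1.975905 × 0.0680001 = 0.134362.
CI: -0.519 ± 0.134362 → (-0.6534, -0.3846).
With 95% confidence, each one-unit increase in weekly training distance is associated with a change of between -0.6534 and -0.3846 minutes in marathon finish time.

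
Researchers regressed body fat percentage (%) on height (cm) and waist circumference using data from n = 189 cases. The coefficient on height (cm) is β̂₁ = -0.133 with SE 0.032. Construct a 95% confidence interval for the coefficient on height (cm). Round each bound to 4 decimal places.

df = n − k − 1 = 189 − 2 − 1 = 186.
t* = t_{0.025, 186} = 1.9728.
Margin = t* × SE = 1.9728 × 0.032 = 0.063130.
CI: -0.133 ± 0.063130 → (-0.1961, -0.0699).
With 95% confidence, each one-unit increase in height (cm) is associated with a change of between -0.1961 and -0.0699 % in body fat percentage, holding the other predictors fixed.

(-0.1961, -0.0699)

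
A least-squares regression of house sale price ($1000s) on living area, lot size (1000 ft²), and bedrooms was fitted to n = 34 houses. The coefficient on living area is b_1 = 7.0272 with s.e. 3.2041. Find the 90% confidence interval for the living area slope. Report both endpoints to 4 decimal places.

(1.5890, 12.4654)

df = n − k − 1 = 34 − 3 − 1 = 30.
t* = t_{0.05, 30} = 1.697261.
Margin = t* × SE = 1.697261 × 3.2041 = 5.438194.
CI: 7.0272 ± 5.438194 → (1.5890, 12.4654).
With 90% confidence, each one-unit increase in living area is associated with a change of between 1.5890 and 12.4654 $1000s in house sale price, holding the other predictors fixed.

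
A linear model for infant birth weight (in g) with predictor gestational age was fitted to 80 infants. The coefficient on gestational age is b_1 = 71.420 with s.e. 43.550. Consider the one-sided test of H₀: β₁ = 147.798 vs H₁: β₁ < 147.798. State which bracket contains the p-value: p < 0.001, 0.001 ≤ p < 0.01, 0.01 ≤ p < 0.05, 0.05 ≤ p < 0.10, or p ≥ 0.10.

t = (71.420 − 147.798) / 43.550 = -1.754.
df = n − 2 = 80 − 2 = 78.
One-sided p = P(T_{78} < t) ≈ 0.0417.
So 0.01 ≤ p < 0.05.

0.01 ≤ p < 0.05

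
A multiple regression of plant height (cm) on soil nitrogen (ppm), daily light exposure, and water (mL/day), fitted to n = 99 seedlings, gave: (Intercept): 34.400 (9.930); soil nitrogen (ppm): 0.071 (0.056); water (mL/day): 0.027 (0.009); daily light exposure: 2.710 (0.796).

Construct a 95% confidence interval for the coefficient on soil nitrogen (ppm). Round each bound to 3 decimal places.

(-0.040, 0.182)

Read off: b = 0.071, SE = 0.056 for soil nitrogen (ppm).
df = n − k − 1 = 99 − 3 − 1 = 95.
t* = t_{0.025, 95} = 1.985251.
Margin = t* × SE = 1.985251 × 0.056 = 0.11117.
CI: 0.071 ± 0.11117 → (-0.040, 0.182).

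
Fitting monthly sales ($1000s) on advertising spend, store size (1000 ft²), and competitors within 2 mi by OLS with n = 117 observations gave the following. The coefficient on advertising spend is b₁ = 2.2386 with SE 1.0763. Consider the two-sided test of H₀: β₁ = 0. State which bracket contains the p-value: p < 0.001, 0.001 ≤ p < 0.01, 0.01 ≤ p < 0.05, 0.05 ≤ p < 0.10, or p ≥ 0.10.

0.01 ≤ p < 0.05

t = 2.2386 / 1.0763 = 2.080.
df = n − k − 1 = 117 − 3 − 1 = 113.
Two-sided p = 2·P(T_{113} > |t|) ≈ 0.0398.
So 0.01 ≤ p < 0.05.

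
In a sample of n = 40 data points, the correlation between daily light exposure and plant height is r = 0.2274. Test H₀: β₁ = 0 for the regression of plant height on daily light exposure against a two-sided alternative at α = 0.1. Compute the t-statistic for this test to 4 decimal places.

t = 1.4395

t = r·√(n − 2)/√(1 − r²) = 0.2274·√38/√0.948289 = 1.4395.
df = n − 2 = 38.
Two-sided p ≈ 0.1582, which is ≥ 0.1, so fail to reject H₀.
The data do not give significant evidence of a linear association between daily light exposure and plant height.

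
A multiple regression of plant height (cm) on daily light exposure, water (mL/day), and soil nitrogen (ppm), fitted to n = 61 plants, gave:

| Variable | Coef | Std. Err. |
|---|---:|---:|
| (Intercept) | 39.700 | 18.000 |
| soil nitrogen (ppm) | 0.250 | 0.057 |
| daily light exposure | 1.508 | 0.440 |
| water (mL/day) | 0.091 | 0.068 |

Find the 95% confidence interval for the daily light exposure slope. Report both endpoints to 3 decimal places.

(0.627, 2.389)

Read off: b = 1.508, SE = 0.440 for daily light exposure.
df = n − k − 1 = 61 − 3 − 1 = 57.
t* = t_{0.025, 57} = 2.002465.
Margin = t* × SE = 2.002465 × 0.440 = 0.88108.
CI: 1.508 ± 0.88108 → (0.627, 2.389).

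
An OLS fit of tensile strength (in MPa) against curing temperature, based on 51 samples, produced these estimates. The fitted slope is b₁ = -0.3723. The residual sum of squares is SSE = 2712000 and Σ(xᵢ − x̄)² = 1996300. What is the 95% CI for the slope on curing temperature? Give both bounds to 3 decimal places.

(-0.707, -0.038)

MSE = SSE/(n − 2) = 2712000/49 = 55346.9.
SE(b₁) = √(MSE/Sₓₓ) = √(55346.9/1996300) = 0.166508.
df = n − 2 = 49.
t* = t_{0.025, 49} = 2.009575.
Margin = t* × SE = 2.009575 × 0.166508 = 0.33461.
CI: -0.3723 ± 0.33461 → (-0.707, -0.038).
With 95% confidence, each one-unit increase in curing temperature is associated with a change of between -0.707 and -0.038 MPa in tensile strength.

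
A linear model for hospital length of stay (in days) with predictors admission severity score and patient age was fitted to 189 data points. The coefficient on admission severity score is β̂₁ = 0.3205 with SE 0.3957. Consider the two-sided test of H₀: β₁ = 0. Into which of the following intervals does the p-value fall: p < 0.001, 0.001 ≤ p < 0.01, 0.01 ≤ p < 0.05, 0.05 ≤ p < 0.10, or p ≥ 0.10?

p ≥ 0.10

t = 0.3205 / 0.3957 = 0.810.
df = n − k − 1 = 189 − 2 − 1 = 186.
Two-sided p = 2·P(T_{186} > |t|) ≈ 0.4190.
So p ≥ 0.10.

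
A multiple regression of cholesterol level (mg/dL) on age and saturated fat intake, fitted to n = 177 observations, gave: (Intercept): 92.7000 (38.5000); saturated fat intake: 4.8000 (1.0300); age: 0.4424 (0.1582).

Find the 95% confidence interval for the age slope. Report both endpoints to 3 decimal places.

(0.130, 0.755)

Read off: b = 0.4424, SE = 0.1582 for age.
df = n − k − 1 = 177 − 2 − 1 = 174.
t* = t_{0.025, 174} = 1.973691.
Margin = t* × SE = 1.973691 × 0.1582 = 0.31224.
CI: 0.4424 ± 0.31224 → (0.130, 0.755).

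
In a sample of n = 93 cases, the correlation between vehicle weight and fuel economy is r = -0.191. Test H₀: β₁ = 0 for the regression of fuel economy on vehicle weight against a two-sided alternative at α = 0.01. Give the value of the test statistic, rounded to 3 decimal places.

t = r·√(n − 2)/√(1 − r²) = -0.191·√91/√0.963519 = -1.856.
df = n − 2 = 91.
Two-sided p ≈ 0.0667, which is ≥ 0.01, so fail to reject H₀.
The data do not give significant evidence of a linear association between vehicle weight and fuel economy.

t = -1.856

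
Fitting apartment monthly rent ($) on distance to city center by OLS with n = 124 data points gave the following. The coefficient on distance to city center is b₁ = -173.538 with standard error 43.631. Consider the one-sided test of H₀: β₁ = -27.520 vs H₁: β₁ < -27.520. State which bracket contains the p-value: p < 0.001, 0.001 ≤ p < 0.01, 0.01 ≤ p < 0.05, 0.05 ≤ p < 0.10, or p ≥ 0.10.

p < 0.001

t = (-173.538 − (-27.520)) / 43.631 = -3.347.
df = n − 2 = 124 − 2 = 122.
One-sided p = P(T_{122} < t) ≈ 0.0005.
So p < 0.001.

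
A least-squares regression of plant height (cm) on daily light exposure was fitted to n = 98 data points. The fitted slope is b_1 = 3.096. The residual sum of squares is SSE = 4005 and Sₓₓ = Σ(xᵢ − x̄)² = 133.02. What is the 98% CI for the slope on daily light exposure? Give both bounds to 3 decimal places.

(1.771, 4.421)

MSE = SSE/(n − 2) = 4005/96 = 41.7188.
SE(b_1) = √(MSE/Sₓₓ) = √(41.7188/133.02) = 0.560025.
df = n − 2 = 96.
t* = t_{0.01, 96} = 2.365821.
Margin = t* × SE = 2.365821 × 0.560025 = 1.32492.
CI: 3.096 ± 1.32492 → (1.771, 4.421).
With 98% confidence, each one-unit increase in daily light exposure is associated with a change of between 1.771 and 4.421 cm in plant height.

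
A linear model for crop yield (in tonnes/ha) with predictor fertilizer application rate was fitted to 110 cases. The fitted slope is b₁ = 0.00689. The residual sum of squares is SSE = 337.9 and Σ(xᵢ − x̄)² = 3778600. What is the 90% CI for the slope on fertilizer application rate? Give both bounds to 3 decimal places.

(0.005, 0.008)

MSE = SSE/(n − 2) = 337.9/108 = 3.1287.
SE(b₁) = √(MSE/Sₓₓ) = √(3.1287/3778600) = 0.000909948.
df = n − 2 = 108.
t* = t_{0.05, 108} = 1.659085.
Margin = t* × SE = 1.659085 × 0.000909948 = 0.00151.
CI: 0.00689 ± 0.00151 → (0.005, 0.008).
With 90% confidence, each one-unit increase in fertilizer application rate is associated with a change of between 0.005 and 0.008 tonnes/ha in crop yield.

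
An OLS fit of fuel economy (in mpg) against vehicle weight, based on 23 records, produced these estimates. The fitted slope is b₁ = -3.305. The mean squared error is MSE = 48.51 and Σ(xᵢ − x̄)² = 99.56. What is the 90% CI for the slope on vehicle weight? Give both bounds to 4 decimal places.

SE(b₁) = √(MSE/Sₓₓ) = √(48.51/99.56) = 0.698029.
df = n − 2 = 21.
t* = t_{0.05, 21} = 1.720743.
Margin = t* × SE = 1.720743 × 0.698029 = 1.201128.
CI: -3.305 ± 1.201128 → (-4.5061, -2.1039).
With 90% confidence, each one-unit increase in vehicle weight is associated with a change of between -4.5061 and -2.1039 mpg in fuel economy.

(-4.5061, -2.1039)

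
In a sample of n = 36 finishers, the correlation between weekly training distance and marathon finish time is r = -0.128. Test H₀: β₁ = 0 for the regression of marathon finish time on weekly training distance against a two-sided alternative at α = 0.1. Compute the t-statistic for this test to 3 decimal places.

t = r·√(n − 2)/√(1 − r²) = -0.128·√34/√0.983616 = -0.753.
df = n − 2 = 34.
Two-sided p ≈ 0.4569, which is ≥ 0.1, so fail to reject H₀.
The data do not give significant evidence of a linear association between weekly training distance and marathon finish time.

t = -0.753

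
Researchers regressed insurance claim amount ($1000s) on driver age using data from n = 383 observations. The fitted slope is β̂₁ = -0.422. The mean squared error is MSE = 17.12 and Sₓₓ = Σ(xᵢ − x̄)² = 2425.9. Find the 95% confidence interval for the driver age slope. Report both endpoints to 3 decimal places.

SE(β̂₁) = √(MSE/Sₓₓ) = √(17.12/2425.9) = 0.084007.
df = n − 2 = 381.
t* = t_{0.025, 381} = 1.96621.
Margin = t* × SE = 1.96621 × 0.084007 = 0.16518.
CI: -0.422 ± 0.16518 → (-0.587, -0.257).
With 95% confidence, each one-unit increase in driver age is associated with a change of between -0.587 and -0.257 $1000s in insurance claim amount.

(-0.587, -0.257)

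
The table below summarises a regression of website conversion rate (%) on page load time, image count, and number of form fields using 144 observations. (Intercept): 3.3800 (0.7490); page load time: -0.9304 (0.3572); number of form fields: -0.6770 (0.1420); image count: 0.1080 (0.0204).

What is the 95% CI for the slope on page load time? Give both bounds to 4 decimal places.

Read off: b = -0.9304, SE = 0.3572 for page load time.
df = n − k − 1 = 144 − 3 − 1 = 140.
t* = t_{0.025, 140} = 1.977054.
Margin = t* × SE = 1.977054 × 0.3572 = 0.706204.
CI: -0.9304 ± 0.706204 → (-1.6366, -0.2242).

(-1.6366, -0.2242)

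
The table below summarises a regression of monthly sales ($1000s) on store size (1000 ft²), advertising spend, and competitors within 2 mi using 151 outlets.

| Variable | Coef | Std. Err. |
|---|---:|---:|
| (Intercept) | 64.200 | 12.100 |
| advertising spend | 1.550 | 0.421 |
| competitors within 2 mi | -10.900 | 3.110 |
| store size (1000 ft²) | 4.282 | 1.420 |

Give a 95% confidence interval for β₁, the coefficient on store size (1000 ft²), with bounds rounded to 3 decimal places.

Read off: b = 4.282, SE = 1.420 for store size (1000 ft²).
df = n − k − 1 = 151 − 3 − 1 = 147.
t* = t_{0.025, 147} = 1.976233.
Margin = t* × SE = 1.976233 × 1.420 = 2.80625.
CI: 4.282 ± 2.80625 → (1.476, 7.088).

(1.476, 7.088)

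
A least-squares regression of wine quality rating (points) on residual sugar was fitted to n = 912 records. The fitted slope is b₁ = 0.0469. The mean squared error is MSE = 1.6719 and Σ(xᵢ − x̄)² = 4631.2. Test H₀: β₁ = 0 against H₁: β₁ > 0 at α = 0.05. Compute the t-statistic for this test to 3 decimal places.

SE(b₁) = √(MSE/Sₓₓ) = √(1.6719/4631.2) = 0.0190002.
t = 0.0469 / 0.0190002 = 2.468.
df = n − 2 = 910.
One-sided p ≈ 0.0069, which is < 0.05, so reject H₀.
There is evidence that the true slope on residual sugar is positive.

t = 2.468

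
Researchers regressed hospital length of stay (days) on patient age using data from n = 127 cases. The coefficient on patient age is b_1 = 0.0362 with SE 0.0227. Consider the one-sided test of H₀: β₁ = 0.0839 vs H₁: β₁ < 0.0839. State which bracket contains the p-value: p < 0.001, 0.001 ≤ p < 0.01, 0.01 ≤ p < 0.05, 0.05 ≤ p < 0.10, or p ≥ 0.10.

0.01 ≤ p < 0.05

t = (0.0362 − 0.0839) / 0.0227 = -2.101.
df = n − 2 = 127 − 2 = 125.
One-sided p = P(T_{125} < t) ≈ 0.0188.
So 0.01 ≤ p < 0.05.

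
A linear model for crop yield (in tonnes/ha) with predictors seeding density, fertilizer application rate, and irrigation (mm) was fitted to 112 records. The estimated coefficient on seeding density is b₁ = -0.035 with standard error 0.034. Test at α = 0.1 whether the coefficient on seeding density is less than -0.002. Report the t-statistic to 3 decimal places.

t = -0.971

H₀: β₁ = -0.002 vs H₁: β₁ < -0.002.
t = (b₁ − β₁⁰)/SE = (-0.035 − (-0.002)) / 0.034 = -0.971.
df = n − k − 1 = 112 − 3 − 1 = 108.
One-sided p ≈ 0.1670, which is ≥ 0.1, so fail to reject H₀.
The data do not give significant evidence that the true slope on seeding density is below -0.002 tonnes/ha per unit, holding the other predictors fixed.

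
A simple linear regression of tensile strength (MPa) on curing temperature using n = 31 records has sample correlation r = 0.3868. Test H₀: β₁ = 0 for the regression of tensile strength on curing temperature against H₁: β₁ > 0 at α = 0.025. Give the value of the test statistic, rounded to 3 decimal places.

t = 2.259

t = r·√(n − 2)/√(1 − r²) = 0.3868·√29/√0.850386 = 2.259.
df = n − 2 = 29.
One-sided p ≈ 0.0158, which is < 0.025, so reject H₀.
There is evidence of a linear association between curing temperature and tensile strength.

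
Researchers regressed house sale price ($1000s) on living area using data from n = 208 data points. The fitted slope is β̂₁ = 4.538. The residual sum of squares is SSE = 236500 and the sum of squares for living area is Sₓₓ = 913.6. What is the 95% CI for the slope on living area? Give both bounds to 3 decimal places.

MSE = SSE/(n − 2) = 236500/206 = 1148.06.
SE(β̂₁) = √(MSE/Sₓₓ) = √(1148.06/913.6) = 1.121.
df = n − 2 = 206.
t* = t_{0.025, 206} = 1.971547.
Margin = t* × SE = 1.971547 × 1.121 = 2.21010.
CI: 4.538 ± 2.21010 → (2.328, 6.748).
With 95% confidence, each one-unit increase in living area is associated with a change of between 2.328 and 6.748 $1000s in house sale price.

(2.328, 6.748)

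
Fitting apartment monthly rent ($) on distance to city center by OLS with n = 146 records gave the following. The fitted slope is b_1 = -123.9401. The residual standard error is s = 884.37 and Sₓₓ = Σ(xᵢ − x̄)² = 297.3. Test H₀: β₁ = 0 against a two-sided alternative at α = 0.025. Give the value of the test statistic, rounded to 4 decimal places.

t = -2.4164

SE(b_1) = s/√Sₓₓ = 884.37/√297.3 = 51.2905.
t = -123.9401 / 51.2905 = -2.4164.
df = n − 2 = 144.
Two-sided p ≈ 0.0169, which is < 0.025, so reject H₀.
There is evidence that distance to city center is associated with apartment monthly rent.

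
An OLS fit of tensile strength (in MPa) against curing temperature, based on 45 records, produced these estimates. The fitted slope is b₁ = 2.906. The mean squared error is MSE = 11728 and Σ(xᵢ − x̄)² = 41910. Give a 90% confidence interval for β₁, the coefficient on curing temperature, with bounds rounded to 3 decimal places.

SE(b₁) = √(MSE/Sₓₓ) = √(11728/41910) = 0.528997.
df = n − 2 = 43.
t* = t_{0.05, 43} = 1.681071.
Margin = t* × SE = 1.681071 × 0.528997 = 0.88928.
CI: 2.906 ± 0.88928 → (2.017, 3.795).
With 90% confidence, each one-unit increase in curing temperature is associated with a change of between 2.017 and 3.795 MPa in tensile strength.

(2.017, 3.795)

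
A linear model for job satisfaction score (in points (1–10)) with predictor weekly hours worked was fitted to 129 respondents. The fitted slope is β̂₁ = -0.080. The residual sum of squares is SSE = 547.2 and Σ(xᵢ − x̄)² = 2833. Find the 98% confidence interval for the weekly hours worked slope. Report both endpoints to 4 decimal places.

MSE = SSE/(n − 2) = 547.2/127 = 4.30866.
SE(β̂₁) = √(MSE/Sₓₓ) = √(4.30866/2833) = 0.0389985.
df = n − 2 = 127.
t* = t_{0.01, 127} = 2.356069.
Margin = t* × SE = 2.356069 × 0.0389985 = 0.091883.
CI: -0.080 ± 0.091883 → (-0.1719, 0.0119).
With 98% confidence, each one-unit increase in weekly hours worked is associated with a change of between -0.1719 and 0.0119 points (1–10) in job satisfaction score.

(-0.1719, 0.0119)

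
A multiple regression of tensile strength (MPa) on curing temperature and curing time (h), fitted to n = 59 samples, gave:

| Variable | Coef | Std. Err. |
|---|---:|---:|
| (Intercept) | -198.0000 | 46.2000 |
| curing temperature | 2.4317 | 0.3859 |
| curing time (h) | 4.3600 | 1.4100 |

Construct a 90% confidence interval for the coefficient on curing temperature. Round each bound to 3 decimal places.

(1.786, 3.077)

Read off: b = 2.4317, SE = 0.3859 for curing temperature.
df = n − k − 1 = 59 − 2 − 1 = 56.
t* = t_{0.05, 56} = 1.672522.
Margin = t* × SE = 1.672522 × 0.3859 = 0.64543.
CI: 2.4317 ± 0.64543 → (1.786, 3.077).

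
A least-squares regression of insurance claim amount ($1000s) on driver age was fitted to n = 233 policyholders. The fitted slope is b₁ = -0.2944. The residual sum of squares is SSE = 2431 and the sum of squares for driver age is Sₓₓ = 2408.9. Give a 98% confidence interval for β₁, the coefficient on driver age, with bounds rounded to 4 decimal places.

(-0.4492, -0.1396)

MSE = SSE/(n − 2) = 2431/231 = 10.5238.
SE(b₁) = √(MSE/Sₓₓ) = √(10.5238/2408.9) = 0.0660963.
df = n − 2 = 231.
t* = t_{0.01, 231} = 2.342599.
Margin = t* × SE = 2.342599 × 0.0660963 = 0.154837.
CI: -0.2944 ± 0.154837 → (-0.4492, -0.1396).
With 98% confidence, each one-unit increase in driver age is associated with a change of between -0.4492 and -0.1396 $1000s in insurance claim amount.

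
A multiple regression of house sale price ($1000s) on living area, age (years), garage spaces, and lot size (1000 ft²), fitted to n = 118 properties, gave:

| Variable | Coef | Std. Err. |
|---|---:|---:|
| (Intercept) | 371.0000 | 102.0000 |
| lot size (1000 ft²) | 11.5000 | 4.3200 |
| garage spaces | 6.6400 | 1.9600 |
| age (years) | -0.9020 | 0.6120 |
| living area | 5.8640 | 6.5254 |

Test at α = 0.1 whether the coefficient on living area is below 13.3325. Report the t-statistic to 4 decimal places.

t = -1.1445

Read off: b = 5.8640, SE = 6.5254 for living area.
H₀: β₁ = 13.3325 vs H₁: β₁ < 13.3325.
t = (5.8640 − 13.3325) / 6.5254 = -1.1445.
df = n − k − 1 = 118 − 4 − 1 = 113.
One-sided p ≈ 0.1274, which is ≥ 0.1, so fail to reject H₀.
The data do not give significant evidence that the true slope on living area is below 13.3325 $1000s per unit, holding the other predictors fixed.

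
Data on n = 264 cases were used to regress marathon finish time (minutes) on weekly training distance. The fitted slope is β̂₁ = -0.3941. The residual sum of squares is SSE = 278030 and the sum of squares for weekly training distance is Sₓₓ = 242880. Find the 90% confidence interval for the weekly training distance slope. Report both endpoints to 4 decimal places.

MSE = SSE/(n − 2) = 278030/262 = 1061.18.
SE(β̂₁) = √(MSE/Sₓₓ) = √(1061.18/242880) = 0.0660997.
df = n − 2 = 262.
t* = t_{0.05, 262} = 1.65069.
Margin = t* × SE = 1.65069 × 0.0660997 = 0.109110.
CI: -0.3941 ± 0.109110 → (-0.5032, -0.2850).
With 90% confidence, each one-unit increase in weekly training distance is associated with a change of between -0.5032 and -0.2850 minutes in marathon finish time.

(-0.5032, -0.2850)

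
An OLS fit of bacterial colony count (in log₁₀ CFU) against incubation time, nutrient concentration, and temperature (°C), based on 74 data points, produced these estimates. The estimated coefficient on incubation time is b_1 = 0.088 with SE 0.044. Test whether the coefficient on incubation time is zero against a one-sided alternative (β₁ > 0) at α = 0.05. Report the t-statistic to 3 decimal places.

t = 2.000

H₀: β₁ = 0 vs H₁: β₁ > 0.
t = (b_1 − β₁⁰)/SE = 0.088 / 0.044 = 2.000.
df = n − k − 1 = 74 − 3 − 1 = 70.
One-sided p ≈ 0.0247, which is < 0.05, so reject H₀.
There is evidence that the true slope on incubation time is positive, holding the other predictors fixed.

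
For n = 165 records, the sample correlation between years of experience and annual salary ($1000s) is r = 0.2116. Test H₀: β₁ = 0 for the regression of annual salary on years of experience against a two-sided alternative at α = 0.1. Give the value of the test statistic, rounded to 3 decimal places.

t = 2.764

t = r·√(n − 2)/√(1 − r²) = 0.2116·√163/√0.955225 = 2.764.
df = n − 2 = 163.
Two-sided p ≈ 0.0064, which is < 0.1, so reject H₀.
There is evidence of a linear association between years of experience and annual salary.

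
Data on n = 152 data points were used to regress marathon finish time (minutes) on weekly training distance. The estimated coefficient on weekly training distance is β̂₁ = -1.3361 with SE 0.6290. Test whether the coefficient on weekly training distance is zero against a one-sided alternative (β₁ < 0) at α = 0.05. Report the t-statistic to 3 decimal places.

t = -2.124

H₀: β₁ = 0 vs H₁: β₁ < 0.
t = (β̂₁ − β₁⁰)/SE = -1.3361 / 0.6290 = -2.124.
df = n − 2 = 152 − 2 = 150.
One-sided p ≈ 0.0176, which is < 0.05, so reject H₀.
There is evidence that the true slope on weekly training distance is negative.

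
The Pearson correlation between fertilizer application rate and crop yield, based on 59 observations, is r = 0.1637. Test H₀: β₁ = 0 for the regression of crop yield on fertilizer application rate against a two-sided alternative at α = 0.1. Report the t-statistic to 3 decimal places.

t = 1.253

t = r·√(n − 2)/√(1 − r²) = 0.1637·√57/√0.973202 = 1.253.
df = n − 2 = 57.
Two-sided p ≈ 0.2154, which is ≥ 0.1, so fail to reject H₀.
The data do not give significant evidence of a linear association between fertilizer application rate and crop yield.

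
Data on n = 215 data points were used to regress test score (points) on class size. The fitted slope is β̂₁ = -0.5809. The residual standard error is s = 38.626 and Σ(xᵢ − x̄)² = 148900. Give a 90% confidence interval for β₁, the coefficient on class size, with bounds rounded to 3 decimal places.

(-0.746, -0.416)

SE(β̂₁) = s/√Sₓₓ = 38.626/√148900 = 0.1001.
df = n − 2 = 213.
t* = t_{0.05, 213} = 1.652039.
Margin = t* × SE = 1.652039 × 0.1001 = 0.16537.
CI: -0.5809 ± 0.16537 → (-0.746, -0.416).
With 90% confidence, each one-unit increase in class size is associated with a change of between -0.746 and -0.416 points in test score.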